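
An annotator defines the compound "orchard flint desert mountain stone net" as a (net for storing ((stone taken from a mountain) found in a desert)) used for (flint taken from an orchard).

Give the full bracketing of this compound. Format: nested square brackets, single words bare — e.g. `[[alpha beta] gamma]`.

[[orchard flint] [[desert [mountain stone]] net]]

The outermost head in the paraphrase is "net" (specifically "desert mountain stone net"), modified by "orchard flint".
"orchard flint" → head "flint", modifier "orchard".
"desert mountain stone net" → head "net", modifier "desert mountain stone".
"desert mountain stone" → head "stone" (specifically "mountain stone"), modifier "desert".
"mountain stone" → head "stone", modifier "mountain".
Putting it together: [[orchard flint] [[desert [mountain stone]] net]].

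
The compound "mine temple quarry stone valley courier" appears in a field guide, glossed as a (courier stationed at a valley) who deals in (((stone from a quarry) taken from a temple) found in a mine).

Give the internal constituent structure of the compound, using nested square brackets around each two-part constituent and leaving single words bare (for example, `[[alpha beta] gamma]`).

At the top level: head "courier" (specifically "valley courier"); modifier "mine temple quarry stone".
Inside "mine temple quarry stone": head "stone" (specifically "temple quarry stone"), modifier "mine".
Inside "temple quarry stone": head "stone" (specifically "quarry stone"), modifier "temple".
Inside "quarry stone": head "stone", modifier "quarry".
Inside "valley courier": head "courier", modifier "valley".
Assembled: [[mine [temple [quarry stone]]] [valley courier]].

[[mine [temple [quarry stone]]] [valley courier]]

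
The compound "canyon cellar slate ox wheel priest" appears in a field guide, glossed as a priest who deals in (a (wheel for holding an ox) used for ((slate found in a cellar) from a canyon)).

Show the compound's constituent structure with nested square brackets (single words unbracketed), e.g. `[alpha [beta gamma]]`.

At the top level: head "priest"; modifier "canyon cellar slate ox wheel".
Inside "canyon cellar slate ox wheel": head "wheel" (specifically "ox wheel"), modifier "canyon cellar slate".
Inside "canyon cellar slate": head "slate" (specifically "cellar slate"), modifier "canyon".
Inside "cellar slate": head "slate", modifier "cellar".
Inside "ox wheel": head "wheel", modifier "ox".
Assembled: [[[canyon [cellar slate]] [ox wheel]] priest].

[[[canyon [cellar slate]] [ox wheel]] priest]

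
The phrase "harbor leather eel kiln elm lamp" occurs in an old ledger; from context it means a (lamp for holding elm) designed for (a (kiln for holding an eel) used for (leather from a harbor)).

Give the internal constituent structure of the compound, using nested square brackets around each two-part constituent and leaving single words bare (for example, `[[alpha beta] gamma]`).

Overall it is a kind of lamp (specifically "elm lamp"); the modifier is "harbor leather eel kiln".
Within "harbor leather eel kiln", the head is "kiln" (specifically "eel kiln") and the modifier is "harbor leather".
Within "harbor leather", the head is "leather" and the modifier is "harbor".
Within "eel kiln", the head is "kiln" and the modifier is "eel".
Within "elm lamp", the head is "lamp" and the modifier is "elm".
So the structure is [[[harbor leather] [eel kiln]] [elm lamp]].

[[[harbor leather] [eel kiln]] [elm lamp]]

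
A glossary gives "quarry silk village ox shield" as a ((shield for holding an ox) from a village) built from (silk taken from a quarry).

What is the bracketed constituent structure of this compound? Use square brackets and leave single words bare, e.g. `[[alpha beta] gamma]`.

Overall it is a kind of shield (specifically "village ox shield"); the modifier is "quarry silk".
Within "quarry silk", the head is "silk" and the modifier is "quarry".
Within "village ox shield", the head is "shield" (specifically "ox shield") and the modifier is "village".
Within "ox shield", the head is "shield" and the modifier is "ox".
So the structure is [[quarry silk] [village [ox shield]]].

[[quarry silk] [village [ox shield]]]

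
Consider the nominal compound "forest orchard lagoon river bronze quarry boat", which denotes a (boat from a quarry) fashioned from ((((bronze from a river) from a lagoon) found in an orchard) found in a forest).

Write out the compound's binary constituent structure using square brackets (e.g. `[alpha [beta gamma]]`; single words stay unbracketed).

[[forest [orchard [lagoon [river bronze]]]] [quarry boat]]

Whole compound: head "boat" (specifically "quarry boat"), modifier "forest orchard lagoon river bronze".
Inside "forest orchard lagoon river bronze": head "bronze" (specifically "orchard lagoon river bronze"), modifier "forest".
Inside "orchard lagoon river bronze": head "bronze" (specifically "lagoon river bronze"), modifier "orchard".
Inside "lagoon river bronze": head "bronze" (specifically "river bronze"), modifier "lagoon".
Inside "river bronze": head "bronze", modifier "river".
Inside "quarry boat": head "boat", modifier "quarry".
Assembled: [[forest [orchard [lagoon [river bronze]]]] [quarry boat]].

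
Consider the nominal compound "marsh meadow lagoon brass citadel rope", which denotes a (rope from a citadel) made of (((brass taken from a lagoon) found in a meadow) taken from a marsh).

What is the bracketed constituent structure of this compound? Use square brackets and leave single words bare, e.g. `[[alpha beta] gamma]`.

[[marsh [meadow [lagoon brass]]] [citadel rope]]

The outermost head in the paraphrase is "rope" (specifically "citadel rope"), modified by "marsh meadow lagoon brass".
Inside "marsh meadow lagoon brass": head "brass" (specifically "meadow lagoon brass"), modifier "marsh".
Inside "meadow lagoon brass": head "brass" (specifically "lagoon brass"), modifier "meadow".
Inside "lagoon brass": head "brass", modifier "lagoon".
Inside "citadel rope": head "rope", modifier "citadel".
Assembled: [[marsh [meadow [lagoon brass]]] [citadel rope]].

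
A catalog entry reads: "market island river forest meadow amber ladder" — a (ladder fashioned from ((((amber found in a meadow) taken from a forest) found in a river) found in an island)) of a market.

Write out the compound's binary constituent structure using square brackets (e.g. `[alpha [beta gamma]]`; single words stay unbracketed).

The outermost head in the paraphrase is "ladder" (specifically "island river forest meadow amber ladder"), modified by "market".
"island river forest meadow amber ladder" → head "ladder", modifier "island river forest meadow amber".
"island river forest meadow amber" → head "amber" (specifically "river forest meadow amber"), modifier "island".
"river forest meadow amber" → head "amber" (specifically "forest meadow amber"), modifier "river".
"forest meadow amber" → head "amber" (specifically "meadow amber"), modifier "forest".
"meadow amber" → head "amber", modifier "meadow".
Putting it together: [market [[island [river [forest [meadow amber]]]] ladder]].

[market [[island [river [forest [meadow amber]]]] ladder]]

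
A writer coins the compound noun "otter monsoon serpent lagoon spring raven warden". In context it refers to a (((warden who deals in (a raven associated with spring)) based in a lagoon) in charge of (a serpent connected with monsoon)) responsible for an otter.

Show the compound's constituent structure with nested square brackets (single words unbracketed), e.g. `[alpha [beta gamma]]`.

At the top level: head "warden" (specifically "monsoon serpent lagoon spring raven warden"); modifier "otter".
Within "monsoon serpent lagoon spring raven warden", the head is "warden" (specifically "lagoon spring raven warden") and the modifier is "monsoon serpent".
Within "monsoon serpent", the head is "serpent" and the modifier is "monsoon".
Within "lagoon spring raven warden", the head is "warden" (specifically "spring raven warden") and the modifier is "lagoon".
Within "spring raven warden", the head is "warden" and the modifier is "spring raven".
Within "spring raven", the head is "raven" and the modifier is "spring".
Putting it together: [otter [[monsoon serpent] [lagoon [[spring raven] warden]]]].

[otter [[monsoon serpent] [lagoon [[spring raven] warden]]]]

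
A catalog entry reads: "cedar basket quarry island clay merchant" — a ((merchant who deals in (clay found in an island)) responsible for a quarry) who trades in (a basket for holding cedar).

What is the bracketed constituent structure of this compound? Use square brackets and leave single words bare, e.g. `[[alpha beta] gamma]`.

The outermost head in the paraphrase is "merchant" (specifically "quarry island clay merchant"), modified by "cedar basket".
Within "cedar basket", the head is "basket" and the modifier is "cedar".
Within "quarry island clay merchant", the head is "merchant" (specifically "island clay merchant") and the modifier is "quarry".
Within "island clay merchant", the head is "merchant" and the modifier is "island clay".
Within "island clay", the head is "clay" and the modifier is "island".
So the structure is [[cedar basket] [quarry [[island clay] merchant]]].

[[cedar basket] [quarry [[island clay] merchant]]]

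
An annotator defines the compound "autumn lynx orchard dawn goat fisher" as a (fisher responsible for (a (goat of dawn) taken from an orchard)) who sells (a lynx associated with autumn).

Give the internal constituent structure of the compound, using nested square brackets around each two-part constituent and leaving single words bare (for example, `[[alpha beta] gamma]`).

Whole compound: head "fisher" (specifically "orchard dawn goat fisher"), modifier "autumn lynx".
"autumn lynx" → head "lynx", modifier "autumn".
"orchard dawn goat fisher" → head "fisher", modifier "orchard dawn goat".
"orchard dawn goat" → head "goat" (specifically "dawn goat"), modifier "orchard".
"dawn goat" → head "goat", modifier "dawn".
Putting it together: [[autumn lynx] [[orchard [dawn goat]] fisher]].

[[autumn lynx] [[orchard [dawn goat]] fisher]]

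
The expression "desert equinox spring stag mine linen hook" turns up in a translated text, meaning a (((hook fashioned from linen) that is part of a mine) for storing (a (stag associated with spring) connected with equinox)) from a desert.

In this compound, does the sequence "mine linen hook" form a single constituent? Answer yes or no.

yes

The paraphrase groups the words so that "mine linen hook" is one unit: it corresponds to a single parenthesized sub-phrase.
The full structure is [desert [[equinox [spring stag]] [mine [linen hook]]]], in which [mine linen hook] is a constituent.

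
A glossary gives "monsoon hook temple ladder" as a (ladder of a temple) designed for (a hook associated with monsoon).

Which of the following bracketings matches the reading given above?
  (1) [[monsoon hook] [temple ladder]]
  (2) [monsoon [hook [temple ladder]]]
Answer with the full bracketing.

The paraphrase's head is the "ladder" part ("temple ladder"); its modifier is "monsoon hook".
That top-level split, carried through the inner groups, gives [[monsoon hook] [temple ladder]].

[[monsoon hook] [temple ladder]]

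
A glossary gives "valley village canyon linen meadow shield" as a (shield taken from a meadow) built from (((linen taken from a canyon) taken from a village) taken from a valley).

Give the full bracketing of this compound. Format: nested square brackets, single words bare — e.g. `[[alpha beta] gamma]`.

Whole compound: head "shield" (specifically "meadow shield"), modifier "valley village canyon linen".
Inside "valley village canyon linen": head "linen" (specifically "village canyon linen"), modifier "valley".
Inside "village canyon linen": head "linen" (specifically "canyon linen"), modifier "village".
Inside "canyon linen": head "linen", modifier "canyon".
Inside "meadow shield": head "shield", modifier "meadow".
Putting it together: [[valley [village [canyon linen]]] [meadow shield]].

[[valley [village [canyon linen]]] [meadow shield]]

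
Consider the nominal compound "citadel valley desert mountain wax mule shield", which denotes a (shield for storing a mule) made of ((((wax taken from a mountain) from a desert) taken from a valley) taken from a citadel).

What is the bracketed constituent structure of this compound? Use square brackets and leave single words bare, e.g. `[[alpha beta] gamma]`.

[[citadel [valley [desert [mountain wax]]]] [mule shield]]

At the top level: head "shield" (specifically "mule shield"); modifier "citadel valley desert mountain wax".
Within "citadel valley desert mountain wax", the head is "wax" (specifically "valley desert mountain wax") and the modifier is "citadel".
Within "valley desert mountain wax", the head is "wax" (specifically "desert mountain wax") and the modifier is "valley".
Within "desert mountain wax", the head is "wax" (specifically "mountain wax") and the modifier is "desert".
Within "mountain wax", the head is "wax" and the modifier is "mountain".
Within "mule shield", the head is "shield" and the modifier is "mule".
Assembled: [[citadel [valley [desert [mountain wax]]]] [mule shield]].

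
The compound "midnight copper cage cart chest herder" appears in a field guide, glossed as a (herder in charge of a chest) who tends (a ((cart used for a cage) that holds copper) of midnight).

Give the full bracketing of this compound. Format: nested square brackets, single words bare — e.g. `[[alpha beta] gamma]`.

[[midnight [copper [cage cart]]] [chest herder]]

Whole compound: head "herder" (specifically "chest herder"), modifier "midnight copper cage cart".
Inside "midnight copper cage cart": head "cart" (specifically "copper cage cart"), modifier "midnight".
Inside "copper cage cart": head "cart" (specifically "cage cart"), modifier "copper".
Inside "cage cart": head "cart", modifier "cage".
Inside "chest herder": head "herder", modifier "chest".
Assembled: [[midnight [copper [cage cart]]] [chest herder]].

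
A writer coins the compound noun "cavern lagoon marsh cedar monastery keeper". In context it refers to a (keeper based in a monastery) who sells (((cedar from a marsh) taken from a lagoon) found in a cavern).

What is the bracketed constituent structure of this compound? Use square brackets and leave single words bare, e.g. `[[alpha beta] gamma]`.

The outermost head in the paraphrase is "keeper" (specifically "monastery keeper"), modified by "cavern lagoon marsh cedar".
Inside "cavern lagoon marsh cedar": head "cedar" (specifically "lagoon marsh cedar"), modifier "cavern".
Inside "lagoon marsh cedar": head "cedar" (specifically "marsh cedar"), modifier "lagoon".
Inside "marsh cedar": head "cedar", modifier "marsh".
Inside "monastery keeper": head "keeper", modifier "monastery".
Putting it together: [[cavern [lagoon [marsh cedar]]] [monastery keeper]].

[[cavern [lagoon [marsh cedar]]] [monastery keeper]]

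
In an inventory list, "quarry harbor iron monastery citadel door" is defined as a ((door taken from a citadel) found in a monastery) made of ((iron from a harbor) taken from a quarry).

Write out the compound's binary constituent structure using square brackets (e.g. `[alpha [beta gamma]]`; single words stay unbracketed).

[[quarry [harbor iron]] [monastery [citadel door]]]

Whole compound: head "door" (specifically "monastery citadel door"), modifier "quarry harbor iron".
Within "quarry harbor iron", the head is "iron" (specifically "harbor iron") and the modifier is "quarry".
Within "harbor iron", the head is "iron" and the modifier is "harbor".
Within "monastery citadel door", the head is "door" (specifically "citadel door") and the modifier is "monastery".
Within "citadel door", the head is "door" and the modifier is "citadel".
Assembled: [[quarry [harbor iron]] [monastery [citadel door]]].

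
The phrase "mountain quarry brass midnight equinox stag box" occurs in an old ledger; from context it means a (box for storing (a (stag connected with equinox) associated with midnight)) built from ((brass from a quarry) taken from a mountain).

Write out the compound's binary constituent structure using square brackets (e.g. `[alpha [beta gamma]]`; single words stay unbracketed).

[[mountain [quarry brass]] [[midnight [equinox stag]] box]]

At the top level: head "box" (specifically "midnight equinox stag box"); modifier "mountain quarry brass".
Within "mountain quarry brass", the head is "brass" (specifically "quarry brass") and the modifier is "mountain".
Within "quarry brass", the head is "brass" and the modifier is "quarry".
Within "midnight equinox stag box", the head is "box" and the modifier is "midnight equinox stag".
Within "midnight equinox stag", the head is "stag" (specifically "equinox stag") and the modifier is "midnight".
Within "equinox stag", the head is "stag" and the modifier is "equinox".
So the structure is [[mountain [quarry brass]] [[midnight [equinox stag]] box]].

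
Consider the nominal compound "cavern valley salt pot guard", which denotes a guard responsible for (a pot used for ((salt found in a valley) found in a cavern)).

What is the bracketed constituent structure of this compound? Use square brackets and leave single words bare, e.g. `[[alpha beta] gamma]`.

Whole compound: head "guard", modifier "cavern valley salt pot".
Inside "cavern valley salt pot": head "pot", modifier "cavern valley salt".
Inside "cavern valley salt": head "salt" (specifically "valley salt"), modifier "cavern".
Inside "valley salt": head "salt", modifier "valley".
Putting it together: [[[cavern [valley salt]] pot] guard].

[[[cavern [valley salt]] pot] guard]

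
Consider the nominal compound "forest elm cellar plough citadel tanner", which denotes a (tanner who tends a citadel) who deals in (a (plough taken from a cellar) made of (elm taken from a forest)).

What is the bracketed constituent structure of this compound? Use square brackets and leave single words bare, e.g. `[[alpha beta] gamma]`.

[[[forest elm] [cellar plough]] [citadel tanner]]

Whole compound: head "tanner" (specifically "citadel tanner"), modifier "forest elm cellar plough".
Within "forest elm cellar plough", the head is "plough" (specifically "cellar plough") and the modifier is "forest elm".
Within "forest elm", the head is "elm" and the modifier is "forest".
Within "cellar plough", the head is "plough" and the modifier is "cellar".
Within "citadel tanner", the head is "tanner" and the modifier is "citadel".
Assembled: [[[forest elm] [cellar plough]] [citadel tanner]].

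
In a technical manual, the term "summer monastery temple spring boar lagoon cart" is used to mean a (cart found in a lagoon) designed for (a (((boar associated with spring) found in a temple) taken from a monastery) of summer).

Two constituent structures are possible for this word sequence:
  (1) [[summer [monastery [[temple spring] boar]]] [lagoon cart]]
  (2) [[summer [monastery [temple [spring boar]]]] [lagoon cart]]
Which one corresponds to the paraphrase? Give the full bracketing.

The paraphrase's head is the "cart" part ("lagoon cart"); its modifier is "summer monastery temple spring boar".
That top-level split, carried through the inner groups, gives [[summer [monastery [temple [spring boar]]]] [lagoon cart]].

[[summer [monastery [temple [spring boar]]]] [lagoon cart]]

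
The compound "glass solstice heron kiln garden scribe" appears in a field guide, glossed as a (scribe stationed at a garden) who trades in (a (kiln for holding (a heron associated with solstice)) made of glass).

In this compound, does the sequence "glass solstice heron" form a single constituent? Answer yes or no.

The top-level split is [glass solstice heron kiln] [garden scribe]; the full structure is [[glass [[solstice heron] kiln]] [garden scribe]].
"glass solstice heron" straddles a constituent boundary, so it is not a single unit.

no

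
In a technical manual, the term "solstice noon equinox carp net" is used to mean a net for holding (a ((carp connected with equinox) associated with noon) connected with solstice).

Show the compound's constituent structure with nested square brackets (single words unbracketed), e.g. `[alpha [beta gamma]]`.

[[solstice [noon [equinox carp]]] net]

Overall it is a kind of net; the modifier is "solstice noon equinox carp".
"solstice noon equinox carp" → head "carp" (specifically "noon equinox carp"), modifier "solstice".
"noon equinox carp" → head "carp" (specifically "equinox carp"), modifier "noon".
"equinox carp" → head "carp", modifier "equinox".
So the structure is [[solstice [noon [equinox carp]]] net].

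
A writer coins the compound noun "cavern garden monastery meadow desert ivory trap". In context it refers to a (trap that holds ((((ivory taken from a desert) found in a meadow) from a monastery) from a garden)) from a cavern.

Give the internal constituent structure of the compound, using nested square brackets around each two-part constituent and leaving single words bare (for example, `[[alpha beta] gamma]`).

[cavern [[garden [monastery [meadow [desert ivory]]]] trap]]

At the top level: head "trap" (specifically "garden monastery meadow desert ivory trap"); modifier "cavern".
"garden monastery meadow desert ivory trap" → head "trap", modifier "garden monastery meadow desert ivory".
"garden monastery meadow desert ivory" → head "ivory" (specifically "monastery meadow desert ivory"), modifier "garden".
"monastery meadow desert ivory" → head "ivory" (specifically "meadow desert ivory"), modifier "monastery".
"meadow desert ivory" → head "ivory" (specifically "desert ivory"), modifier "meadow".
"desert ivory" → head "ivory", modifier "desert".
So the structure is [cavern [[garden [monastery [meadow [desert ivory]]]] trap]].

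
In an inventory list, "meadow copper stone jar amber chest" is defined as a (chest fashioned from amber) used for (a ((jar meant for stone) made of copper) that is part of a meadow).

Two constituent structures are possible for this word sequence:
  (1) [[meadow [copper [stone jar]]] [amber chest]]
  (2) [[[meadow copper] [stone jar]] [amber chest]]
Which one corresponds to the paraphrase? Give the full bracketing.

The paraphrase's head is the "chest" part ("amber chest"); its modifier is "meadow copper stone jar".
That top-level split, carried through the inner groups, gives [[meadow [copper [stone jar]]] [amber chest]].

[[meadow [copper [stone jar]]] [amber chest]]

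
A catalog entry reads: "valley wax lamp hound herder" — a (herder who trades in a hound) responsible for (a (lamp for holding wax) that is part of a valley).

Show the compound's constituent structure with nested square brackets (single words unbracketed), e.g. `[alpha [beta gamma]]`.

The outermost head in the paraphrase is "herder" (specifically "hound herder"), modified by "valley wax lamp".
Within "valley wax lamp", the head is "lamp" (specifically "wax lamp") and the modifier is "valley".
Within "wax lamp", the head is "lamp" and the modifier is "wax".
Within "hound herder", the head is "herder" and the modifier is "hound".
Assembled: [[valley [wax lamp]] [hound herder]].

[[valley [wax lamp]] [hound herder]]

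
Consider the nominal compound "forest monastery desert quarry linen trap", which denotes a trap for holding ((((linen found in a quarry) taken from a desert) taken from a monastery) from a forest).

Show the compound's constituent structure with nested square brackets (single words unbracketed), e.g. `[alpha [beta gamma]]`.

[[forest [monastery [desert [quarry linen]]]] trap]

At the top level: head "trap"; modifier "forest monastery desert quarry linen".
Inside "forest monastery desert quarry linen": head "linen" (specifically "monastery desert quarry linen"), modifier "forest".
Inside "monastery desert quarry linen": head "linen" (specifically "desert quarry linen"), modifier "monastery".
Inside "desert quarry linen": head "linen" (specifically "quarry linen"), modifier "desert".
Inside "quarry linen": head "linen", modifier "quarry".
Putting it together: [[forest [monastery [desert [quarry linen]]]] trap].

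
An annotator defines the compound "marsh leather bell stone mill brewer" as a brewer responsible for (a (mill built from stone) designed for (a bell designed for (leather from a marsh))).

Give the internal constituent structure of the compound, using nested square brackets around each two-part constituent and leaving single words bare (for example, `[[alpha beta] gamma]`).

[[[[marsh leather] bell] [stone mill]] brewer]

The outermost head in the paraphrase is "brewer", modified by "marsh leather bell stone mill".
Within "marsh leather bell stone mill", the head is "mill" (specifically "stone mill") and the modifier is "marsh leather bell".
Within "marsh leather bell", the head is "bell" and the modifier is "marsh leather".
Within "marsh leather", the head is "leather" and the modifier is "marsh".
Within "stone mill", the head is "mill" and the modifier is "stone".
Assembled: [[[[marsh leather] bell] [stone mill]] brewer].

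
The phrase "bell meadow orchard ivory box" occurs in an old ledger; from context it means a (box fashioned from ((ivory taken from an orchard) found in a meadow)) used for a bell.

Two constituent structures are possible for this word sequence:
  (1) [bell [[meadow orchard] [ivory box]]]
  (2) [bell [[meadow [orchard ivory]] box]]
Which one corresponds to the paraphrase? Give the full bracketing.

The paraphrase's head is the "box" part ("meadow orchard ivory box"); its modifier is "bell".
That top-level split, carried through the inner groups, gives [bell [[meadow [orchard ivory]] box]].

[bell [[meadow [orchard ivory]] box]]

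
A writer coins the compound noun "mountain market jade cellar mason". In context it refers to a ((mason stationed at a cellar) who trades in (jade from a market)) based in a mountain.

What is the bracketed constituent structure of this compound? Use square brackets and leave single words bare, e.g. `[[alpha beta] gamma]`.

[mountain [[market jade] [cellar mason]]]

At the top level: head "mason" (specifically "market jade cellar mason"); modifier "mountain".
Inside "market jade cellar mason": head "mason" (specifically "cellar mason"), modifier "market jade".
Inside "market jade": head "jade", modifier "market".
Inside "cellar mason": head "mason", modifier "cellar".
So the structure is [mountain [[market jade] [cellar mason]]].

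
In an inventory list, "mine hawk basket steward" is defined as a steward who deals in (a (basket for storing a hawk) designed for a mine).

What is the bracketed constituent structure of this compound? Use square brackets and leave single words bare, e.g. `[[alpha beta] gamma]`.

[[mine [hawk basket]] steward]

At the top level: head "steward"; modifier "mine hawk basket".
"mine hawk basket" → head "basket" (specifically "hawk basket"), modifier "mine".
"hawk basket" → head "basket", modifier "hawk".
Assembled: [[mine [hawk basket]] steward].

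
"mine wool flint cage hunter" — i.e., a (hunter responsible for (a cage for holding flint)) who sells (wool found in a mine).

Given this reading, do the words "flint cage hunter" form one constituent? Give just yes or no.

The paraphrase groups the words so that "flint cage hunter" is one unit: it corresponds to a single parenthesized sub-phrase.
The full structure is [[mine wool] [[flint cage] hunter]], in which [flint cage hunter] is a constituent.

yes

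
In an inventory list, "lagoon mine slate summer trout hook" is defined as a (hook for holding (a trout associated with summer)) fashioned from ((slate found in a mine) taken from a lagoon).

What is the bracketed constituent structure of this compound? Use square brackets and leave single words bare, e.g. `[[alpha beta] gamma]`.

[[lagoon [mine slate]] [[summer trout] hook]]

At the top level: head "hook" (specifically "summer trout hook"); modifier "lagoon mine slate".
Within "lagoon mine slate", the head is "slate" (specifically "mine slate") and the modifier is "lagoon".
Within "mine slate", the head is "slate" and the modifier is "mine".
Within "summer trout hook", the head is "hook" and the modifier is "summer trout".
Within "summer trout", the head is "trout" and the modifier is "summer".
So the structure is [[lagoon [mine slate]] [[summer trout] hook]].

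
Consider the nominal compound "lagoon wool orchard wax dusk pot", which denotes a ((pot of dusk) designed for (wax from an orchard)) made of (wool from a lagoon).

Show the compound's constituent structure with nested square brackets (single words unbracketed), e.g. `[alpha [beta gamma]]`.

Overall it is a kind of pot (specifically "orchard wax dusk pot"); the modifier is "lagoon wool".
"lagoon wool" → head "wool", modifier "lagoon".
"orchard wax dusk pot" → head "pot" (specifically "dusk pot"), modifier "orchard wax".
"orchard wax" → head "wax", modifier "orchard".
"dusk pot" → head "pot", modifier "dusk".
Assembled: [[lagoon wool] [[orchard wax] [dusk pot]]].

[[lagoon wool] [[orchard wax] [dusk pot]]]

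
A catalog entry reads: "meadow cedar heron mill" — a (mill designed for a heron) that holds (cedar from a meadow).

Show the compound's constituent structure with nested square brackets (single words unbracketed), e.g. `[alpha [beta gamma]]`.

At the top level: head "mill" (specifically "heron mill"); modifier "meadow cedar".
Within "meadow cedar", the head is "cedar" and the modifier is "meadow".
Within "heron mill", the head is "mill" and the modifier is "heron".
So the structure is [[meadow cedar] [heron mill]].

[[meadow cedar] [heron mill]]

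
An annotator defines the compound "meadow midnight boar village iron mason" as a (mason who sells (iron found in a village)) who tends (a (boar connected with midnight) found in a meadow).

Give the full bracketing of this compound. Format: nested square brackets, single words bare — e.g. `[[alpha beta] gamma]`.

The outermost head in the paraphrase is "mason" (specifically "village iron mason"), modified by "meadow midnight boar".
"meadow midnight boar" → head "boar" (specifically "midnight boar"), modifier "meadow".
"midnight boar" → head "boar", modifier "midnight".
"village iron mason" → head "mason", modifier "village iron".
"village iron" → head "iron", modifier "village".
Putting it together: [[meadow [midnight boar]] [[village iron] mason]].

[[meadow [midnight boar]] [[village iron] mason]]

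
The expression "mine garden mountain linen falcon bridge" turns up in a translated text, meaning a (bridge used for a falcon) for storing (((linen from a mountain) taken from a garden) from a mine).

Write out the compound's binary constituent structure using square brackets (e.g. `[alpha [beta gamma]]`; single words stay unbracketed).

[[mine [garden [mountain linen]]] [falcon bridge]]

Whole compound: head "bridge" (specifically "falcon bridge"), modifier "mine garden mountain linen".
Inside "mine garden mountain linen": head "linen" (specifically "garden mountain linen"), modifier "mine".
Inside "garden mountain linen": head "linen" (specifically "mountain linen"), modifier "garden".
Inside "mountain linen": head "linen", modifier "mountain".
Inside "falcon bridge": head "bridge", modifier "falcon".
So the structure is [[mine [garden [mountain linen]]] [falcon bridge]].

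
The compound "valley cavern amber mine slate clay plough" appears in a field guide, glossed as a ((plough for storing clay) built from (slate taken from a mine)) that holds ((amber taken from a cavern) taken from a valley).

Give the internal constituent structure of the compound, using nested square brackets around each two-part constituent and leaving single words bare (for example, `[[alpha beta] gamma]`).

[[valley [cavern amber]] [[mine slate] [clay plough]]]

Overall it is a kind of plough (specifically "mine slate clay plough"); the modifier is "valley cavern amber".
Within "valley cavern amber", the head is "amber" (specifically "cavern amber") and the modifier is "valley".
Within "cavern amber", the head is "amber" and the modifier is "cavern".
Within "mine slate clay plough", the head is "plough" (specifically "clay plough") and the modifier is "mine slate".
Within "mine slate", the head is "slate" and the modifier is "mine".
Within "clay plough", the head is "plough" and the modifier is "clay".
Assembled: [[valley [cavern amber]] [[mine slate] [clay plough]]].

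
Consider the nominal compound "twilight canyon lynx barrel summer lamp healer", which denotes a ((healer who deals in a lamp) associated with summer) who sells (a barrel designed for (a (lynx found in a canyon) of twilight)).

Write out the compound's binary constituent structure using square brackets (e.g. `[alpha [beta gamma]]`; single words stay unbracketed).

Overall it is a kind of healer (specifically "summer lamp healer"); the modifier is "twilight canyon lynx barrel".
"twilight canyon lynx barrel" → head "barrel", modifier "twilight canyon lynx".
"twilight canyon lynx" → head "lynx" (specifically "canyon lynx"), modifier "twilight".
"canyon lynx" → head "lynx", modifier "canyon".
"summer lamp healer" → head "healer" (specifically "lamp healer"), modifier "summer".
"lamp healer" → head "healer", modifier "lamp".
Putting it together: [[[twilight [canyon lynx]] barrel] [summer [lamp healer]]].

[[[twilight [canyon lynx]] barrel] [summer [lamp healer]]]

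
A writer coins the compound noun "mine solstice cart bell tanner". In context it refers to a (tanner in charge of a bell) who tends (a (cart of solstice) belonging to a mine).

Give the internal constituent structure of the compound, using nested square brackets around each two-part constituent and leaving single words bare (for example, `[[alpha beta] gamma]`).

[[mine [solstice cart]] [bell tanner]]

The outermost head in the paraphrase is "tanner" (specifically "bell tanner"), modified by "mine solstice cart".
Inside "mine solstice cart": head "cart" (specifically "solstice cart"), modifier "mine".
Inside "solstice cart": head "cart", modifier "solstice".
Inside "bell tanner": head "tanner", modifier "bell".
So the structure is [[mine [solstice cart]] [bell tanner]].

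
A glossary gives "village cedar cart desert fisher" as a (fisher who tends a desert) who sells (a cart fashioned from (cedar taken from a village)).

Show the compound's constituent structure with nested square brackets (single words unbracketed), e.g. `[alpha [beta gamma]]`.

[[[village cedar] cart] [desert fisher]]

Whole compound: head "fisher" (specifically "desert fisher"), modifier "village cedar cart".
Inside "village cedar cart": head "cart", modifier "village cedar".
Inside "village cedar": head "cedar", modifier "village".
Inside "desert fisher": head "fisher", modifier "desert".
Putting it together: [[[village cedar] cart] [desert fisher]].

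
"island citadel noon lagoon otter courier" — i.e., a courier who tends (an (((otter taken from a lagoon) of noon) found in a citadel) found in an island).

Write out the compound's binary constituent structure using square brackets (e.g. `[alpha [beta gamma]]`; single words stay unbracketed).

At the top level: head "courier"; modifier "island citadel noon lagoon otter".
Within "island citadel noon lagoon otter", the head is "otter" (specifically "citadel noon lagoon otter") and the modifier is "island".
Within "citadel noon lagoon otter", the head is "otter" (specifically "noon lagoon otter") and the modifier is "citadel".
Within "noon lagoon otter", the head is "otter" (specifically "lagoon otter") and the modifier is "noon".
Within "lagoon otter", the head is "otter" and the modifier is "lagoon".
Putting it together: [[island [citadel [noon [lagoon otter]]]] courier].

[[island [citadel [noon [lagoon otter]]]] courier]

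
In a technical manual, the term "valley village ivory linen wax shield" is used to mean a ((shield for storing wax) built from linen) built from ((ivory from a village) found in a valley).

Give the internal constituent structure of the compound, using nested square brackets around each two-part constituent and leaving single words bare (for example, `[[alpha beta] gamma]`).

At the top level: head "shield" (specifically "linen wax shield"); modifier "valley village ivory".
Inside "valley village ivory": head "ivory" (specifically "village ivory"), modifier "valley".
Inside "village ivory": head "ivory", modifier "village".
Inside "linen wax shield": head "shield" (specifically "wax shield"), modifier "linen".
Inside "wax shield": head "shield", modifier "wax".
Assembled: [[valley [village ivory]] [linen [wax shield]]].

[[valley [village ivory]] [linen [wax shield]]]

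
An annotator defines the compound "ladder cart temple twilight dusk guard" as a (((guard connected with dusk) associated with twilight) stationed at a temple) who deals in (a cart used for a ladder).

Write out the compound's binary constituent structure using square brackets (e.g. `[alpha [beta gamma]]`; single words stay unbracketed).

[[ladder cart] [temple [twilight [dusk guard]]]]

The outermost head in the paraphrase is "guard" (specifically "temple twilight dusk guard"), modified by "ladder cart".
Within "ladder cart", the head is "cart" and the modifier is "ladder".
Within "temple twilight dusk guard", the head is "guard" (specifically "twilight dusk guard") and the modifier is "temple".
Within "twilight dusk guard", the head is "guard" (specifically "dusk guard") and the modifier is "twilight".
Within "dusk guard", the head is "guard" and the modifier is "dusk".
Assembled: [[ladder cart] [temple [twilight [dusk guard]]]].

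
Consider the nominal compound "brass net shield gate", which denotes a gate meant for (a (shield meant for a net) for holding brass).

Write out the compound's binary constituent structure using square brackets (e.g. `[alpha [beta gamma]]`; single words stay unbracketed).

The outermost head in the paraphrase is "gate", modified by "brass net shield".
Within "brass net shield", the head is "shield" (specifically "net shield") and the modifier is "brass".
Within "net shield", the head is "shield" and the modifier is "net".
Putting it together: [[brass [net shield]] gate].

[[brass [net shield]] gate]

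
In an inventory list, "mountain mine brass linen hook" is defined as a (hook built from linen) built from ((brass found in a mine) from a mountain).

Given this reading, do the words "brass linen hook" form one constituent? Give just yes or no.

no

The top-level split is [mountain mine brass] [linen hook]; the full structure is [[mountain [mine brass]] [linen hook]].
"brass linen hook" straddles a constituent boundary, so it is not a single unit.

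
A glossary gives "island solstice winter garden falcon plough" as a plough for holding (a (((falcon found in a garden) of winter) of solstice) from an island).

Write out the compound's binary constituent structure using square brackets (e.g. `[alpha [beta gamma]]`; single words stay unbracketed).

[[island [solstice [winter [garden falcon]]]] plough]

The outermost head in the paraphrase is "plough", modified by "island solstice winter garden falcon".
"island solstice winter garden falcon" → head "falcon" (specifically "solstice winter garden falcon"), modifier "island".
"solstice winter garden falcon" → head "falcon" (specifically "winter garden falcon"), modifier "solstice".
"winter garden falcon" → head "falcon" (specifically "garden falcon"), modifier "winter".
"garden falcon" → head "falcon", modifier "garden".
Putting it together: [[island [solstice [winter [garden falcon]]]] plough].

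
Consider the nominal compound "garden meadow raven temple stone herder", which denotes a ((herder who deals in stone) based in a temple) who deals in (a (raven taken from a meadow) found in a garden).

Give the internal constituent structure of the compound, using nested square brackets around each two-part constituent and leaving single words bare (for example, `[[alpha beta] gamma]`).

[[garden [meadow raven]] [temple [stone herder]]]

The outermost head in the paraphrase is "herder" (specifically "temple stone herder"), modified by "garden meadow raven".
Within "garden meadow raven", the head is "raven" (specifically "meadow raven") and the modifier is "garden".
Within "meadow raven", the head is "raven" and the modifier is "meadow".
Within "temple stone herder", the head is "herder" (specifically "stone herder") and the modifier is "temple".
Within "stone herder", the head is "herder" and the modifier is "stone".
Assembled: [[garden [meadow raven]] [temple [stone herder]]].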